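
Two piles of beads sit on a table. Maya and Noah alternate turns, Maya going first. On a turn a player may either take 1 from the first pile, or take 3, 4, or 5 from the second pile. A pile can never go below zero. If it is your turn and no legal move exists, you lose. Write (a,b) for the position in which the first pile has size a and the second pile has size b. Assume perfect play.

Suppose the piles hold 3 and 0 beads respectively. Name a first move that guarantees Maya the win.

Move to (2,0).

Positions with no move are L. A position that does have a move is losing for the player to move precisely when every available move leads to a winning position for the opponent. Fill in the labels:
No move ever increases a pile, so every position that can arise here has a ≤ 3 and b ≤ 0; it is enough to label the cells with 0 ≤ a ≤ 3 and 0 ≤ b ≤ 0.
Every move lowers a or b (never raises either), so fill the grid row by row in increasing a, and left to right within a row: each cell's successors are then already labelled.
      b=0
a=0:    L
a=1:    W
a=2:    L
a=3:    W
Cells with no legal move (terminal, hence L): (0,0).
The remaining L cells, each justified by listing all of its moves:
(2,0): →(1,0)(W) only, which is W, so L
Every other cell has at least one move into one of the L cells above, so it is W.
From (3,0), the L positions reachable in one move are: (2,0).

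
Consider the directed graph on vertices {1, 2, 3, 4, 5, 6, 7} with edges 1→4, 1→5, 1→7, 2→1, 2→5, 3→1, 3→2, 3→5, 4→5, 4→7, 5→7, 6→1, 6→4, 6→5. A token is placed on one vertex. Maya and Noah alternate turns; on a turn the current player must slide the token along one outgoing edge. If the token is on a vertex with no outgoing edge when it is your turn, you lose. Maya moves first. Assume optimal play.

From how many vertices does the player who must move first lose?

3

Compute win/loss labels from the base case upward. A position with no move is L. Any other position is W if it can reach an L in one move, else L.
Every edge goes from a vertex to one that appears earlier in the order 7, 5, 4, 1, 6, 2, 3, so processing vertices in that order labels each vertex after all of its successors.
7: no outgoing edge → L
5: reaches L-position 7 → W
4: reaches L-position 7 → W
1: reaches L-position 7 → W
6: only reaches 1(W), 4(W), 5(W), all W → L
2: only reaches 1(W), 5(W), all W → L
3: reaches L-position 2 → W
The L vertices are 2, 6, 7; that is 3 in all.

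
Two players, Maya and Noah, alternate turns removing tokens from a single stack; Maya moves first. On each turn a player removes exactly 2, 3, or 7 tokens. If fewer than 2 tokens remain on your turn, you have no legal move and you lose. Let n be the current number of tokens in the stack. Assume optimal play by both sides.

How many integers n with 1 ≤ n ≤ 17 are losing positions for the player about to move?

7

Positions with no move are L. A position that does have a move is losing for the player to move precisely when every available move leads to a winning position for the opponent. Fill in the labels:
n=0: no move → L
n=1: no move → L
n=2: →0(L), so W
n=3: →1(L), so W
n=4: →1(L), so W
n=5: →3(W), 2(W) — all W, so L
n=6: →4(W), 3(W) — all W, so L
n=7: →5(L), so W
n=8: →6(L), so W
n=9: →6(L), so W
n=10: →8(W), 7(W), 3(W) — all W, so L
n=11: →9(W), 8(W), 4(W) — all W, so L
n=12: →10(L), so W
n=13: →11(L), so W
n=14: →11(L), so W
n=15: →13(W), 12(W), 8(W) — all W, so L
n=16: →14(W), 13(W), 9(W) — all W, so L
n=17: →15(L), so W
L entries with 1 ≤ n ≤ 17 (n=0 is outside the asked range and is not counted): n = 1, 5, 6, 10, 11, 15, 16; that makes 7.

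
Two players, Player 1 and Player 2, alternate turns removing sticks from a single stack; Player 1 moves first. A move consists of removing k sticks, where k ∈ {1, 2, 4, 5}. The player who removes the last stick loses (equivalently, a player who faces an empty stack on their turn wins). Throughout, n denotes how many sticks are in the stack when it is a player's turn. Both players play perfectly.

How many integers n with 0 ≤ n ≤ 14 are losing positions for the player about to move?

5

Classify positions by backward induction: terminal positions (no move available) are W. From any other position, the mover wins iff some move reaches an L.
n=0: no move; the opponent has just taken the last stick and therefore loses → W
n=1: →0(W) only, which is W, so L
n=2: →1(L), so W
n=3: →1(L), so W
n=4: →3(W), 2(W), 0(W) — all W, so L
n=5: →4(L), so W
n=6: →4(L), so W
n=7: →6(W), 5(W), 3(W), 2(W) — all W, so L
n=8: →7(L), so W
n=9: →7(L), so W
n=10: →9(W), 8(W), 6(W), 5(W) — all W, so L
n=11: →10(L), so W
n=12: →10(L), so W
n=13: →12(W), 11(W), 9(W), 8(W) — all W, so L
n=14: →13(L), so W
L entries with 0 ≤ n ≤ 14: n = 1, 4, 7, 10, 13; that makes 5.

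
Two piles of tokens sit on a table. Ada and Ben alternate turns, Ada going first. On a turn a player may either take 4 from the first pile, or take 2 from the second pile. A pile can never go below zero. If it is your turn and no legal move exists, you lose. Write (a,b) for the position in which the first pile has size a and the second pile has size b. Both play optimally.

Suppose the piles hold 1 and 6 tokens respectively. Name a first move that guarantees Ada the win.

Move to (1,4).

Use the standard recursion: the mover loses at a terminal position; elsewhere, the mover wins exactly when some move hands the opponent an L position.
No move ever increases a pile, so every position that can arise here has a ≤ 1 and b ≤ 6; it is enough to label the cells with 0 ≤ a ≤ 1 and 0 ≤ b ≤ 6.
Every move lowers a or b (never raises either), so fill the grid row by row in increasing a, and left to right within a row: each cell's successors are then already labelled.
      b=0  b=1  b=2  b=3  b=4  b=5  b=6
a=0:    L    L    W    W    L    L    W
a=1:    L    L    W    W    L    L    W
Cells with no legal move (terminal, hence L): (0,0), (0,1), (1,0), (1,1).
The remaining L cells, each justified by listing all of its moves:
(0,4): →(0,2)(W) only, which is W, so L
(0,5): →(0,3)(W) only, which is W, so L
(1,4): →(1,2)(W) only, which is W, so L
(1,5): →(1,3)(W) only, which is W, so L
Every other cell has at least one move into one of the L cells above, so it is W.
From (1,6), the L positions reachable in one move are: (1,4).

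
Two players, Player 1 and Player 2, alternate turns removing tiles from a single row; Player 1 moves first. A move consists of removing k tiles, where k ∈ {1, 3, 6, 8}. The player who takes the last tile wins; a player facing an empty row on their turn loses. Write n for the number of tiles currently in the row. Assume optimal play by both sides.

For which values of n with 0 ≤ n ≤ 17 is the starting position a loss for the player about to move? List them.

0, 2, 4, 9, 11, 13

Build the W/L table. Terminal = L. A non-terminal position is W if it has a move to some L; otherwise it is L.
n=0: no move → L
n=1: reaches L-position 0 → W
n=2: only reaches 1(W), which is W → L
n=3: reaches L-position 2 → W
n=4: only reaches 3(W), 1(W), all W → L
n=5: reaches L-position 4 → W
n=6: reaches L-position 0 → W
n=7: reaches L-position 4 → W
n=8: reaches L-position 2 → W
n=9: only reaches 8(W), 6(W), 3(W), 1(W), all W → L
n=10: reaches L-position 9 → W
n=11: only reaches 10(W), 8(W), 5(W), 3(W), all W → L
n=12: reaches L-position 11 → W
n=13: only reaches 12(W), 10(W), 7(W), 5(W), all W → L
n=14: reaches L-position 13 → W
n=15: reaches L-position 9 → W
n=16: reaches L-position 13 → W
n=17: reaches L-position 11 → W
Reading off the rows marked L gives the requested list; there are 6 such values of n.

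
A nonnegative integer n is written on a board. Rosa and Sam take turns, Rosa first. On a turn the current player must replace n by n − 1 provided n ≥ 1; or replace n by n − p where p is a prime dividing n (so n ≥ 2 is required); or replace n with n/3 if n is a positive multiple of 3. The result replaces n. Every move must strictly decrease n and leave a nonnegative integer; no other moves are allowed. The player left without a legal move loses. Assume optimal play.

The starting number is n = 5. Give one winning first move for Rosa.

Move to 0.

Positions with no move are L. A position that does have a move is losing for the player to move precisely when every available move leads to a winning position for the opponent. Fill in the labels:
n=0: no move → L
n=1: can move to 0, which is L ⇒ W
n=2: can move to 0, which is L ⇒ W
n=3: can move to 0, which is L ⇒ W
n=4: moves to 2(W), 3(W); every one is W ⇒ L
n=5: can move to 0, which is L ⇒ W
From 5, the L positions reachable in one move are: 0, 4. Any move reaching one of these is winning.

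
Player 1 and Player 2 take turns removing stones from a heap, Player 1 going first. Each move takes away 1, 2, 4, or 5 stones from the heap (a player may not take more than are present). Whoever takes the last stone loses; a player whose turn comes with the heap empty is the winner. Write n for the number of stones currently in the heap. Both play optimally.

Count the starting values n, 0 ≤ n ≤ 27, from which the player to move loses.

Use the standard recursion: the mover wins at a terminal position; elsewhere, the mover wins exactly when some move hands the opponent an L position.
n=0: no move; the opponent has just taken the last stone and therefore loses → W
n=1: L (sole option 0(W) is W)
n=2: W (go to 1, an L position)
n=3: W (go to 1, an L position)
n=4: L (options 3(W), 2(W), 0(W) are all W)
n=5: W (go to 4, an L position)
n=6: W (go to 4, an L position)
n=7: L (options 6(W), 5(W), 3(W), 2(W) are all W)
n=8: W (go to 7, an L position)
n=9: W (go to 7, an L position)
n=10: L (options 9(W), 8(W), 6(W), 5(W) are all W)
n=11: W (go to 10, an L position)
n=12: W (go to 10, an L position)
n=13: L (options 12(W), 11(W), 9(W), 8(W) are all W)
n=14: W (go to 13, an L position)
n=15: W (go to 13, an L position)
n=16: L (options 15(W), 14(W), 12(W), 11(W) are all W)
n=17: W (go to 16, an L position)
n=18: W (go to 16, an L position)
n=19: L (options 18(W), 17(W), 15(W), 14(W) are all W)
n=20: W (go to 19, an L position)
n=21: W (go to 19, an L position)
n=22: L (options 21(W), 20(W), 18(W), 17(W) are all W)
n=23: W (go to 22, an L position)
n=24: W (go to 22, an L position)
n=25: L (options 24(W), 23(W), 21(W), 20(W) are all W)
n=26: W (go to 25, an L position)
n=27: W (go to 25, an L position)
L entries with 0 ≤ n ≤ 27: n = 1, 4, 7, 10, 13, 16, 19, 22, 25; that makes 9.

9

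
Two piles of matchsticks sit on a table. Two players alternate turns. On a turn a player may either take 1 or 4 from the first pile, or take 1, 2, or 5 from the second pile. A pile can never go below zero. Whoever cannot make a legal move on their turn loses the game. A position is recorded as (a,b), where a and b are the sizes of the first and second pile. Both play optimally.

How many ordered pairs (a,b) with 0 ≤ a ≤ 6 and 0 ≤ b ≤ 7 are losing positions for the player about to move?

20

Build the W/L table. Terminal = L. A non-terminal position is W if it has a move to some L; otherwise it is L.
Every move lowers a or b (never raises either), so fill the grid row by row in increasing a, and left to right within a row: each cell's successors are then already labelled.
      b=0  b=1  b=2  b=3  b=4  b=5  b=6  b=7
a=0:    L    W    W    L    W    W    L    W
a=1:    W    L    W    W    L    W    W    L
a=2:    L    W    W    L    W    W    L    W
a=3:    W    L    W    W    L    W    W    L
a=4:    W    W    L    W    W    L    W    W
a=5:    L    W    W    L    W    W    L    W
a=6:    W    L    W    W    L    W    W    L
Cells with no legal move (terminal, hence L): (0,0).
The remaining L cells, each justified by listing all of its moves:
(0,3): →(0,2)(W), (0,1)(W) — all W, so L
(0,6): →(0,5)(W), (0,4)(W), (0,1)(W) — all W, so L
(1,1): →(0,1)(W), (1,0)(W) — all W, so L
(1,4): →(0,4)(W), (1,3)(W), (1,2)(W) — all W, so L
(1,7): →(0,7)(W), (1,6)(W), (1,5)(W), (1,2)(W) — all W, so L
(2,0): →(1,0)(W) only, which is W, so L
(2,3): →(1,3)(W), (2,2)(W), (2,1)(W) — all W, so L
(2,6): →(1,6)(W), (2,5)(W), (2,4)(W), (2,1)(W) — all W, so L
(3,1): →(2,1)(W), (3,0)(W) — all W, so L
(3,4): →(2,4)(W), (3,3)(W), (3,2)(W) — all W, so L
(3,7): →(2,7)(W), (3,6)(W), (3,5)(W), (3,2)(W) — all W, so L
(4,2): →(3,2)(W), (0,2)(W), (4,1)(W), (4,0)(W) — all W, so L
(4,5): →(3,5)(W), (0,5)(W), (4,4)(W), (4,3)(W), (4,0)(W) — all W, so L
(5,0): →(4,0)(W), (1,0)(W) — all W, so L
(5,3): →(4,3)(W), (1,3)(W), (5,2)(W), (5,1)(W) — all W, so L
(5,6): →(4,6)(W), (1,6)(W), (5,5)(W), (5,4)(W), (5,1)(W) — all W, so L
(6,1): →(5,1)(W), (2,1)(W), (6,0)(W) — all W, so L
(6,4): →(5,4)(W), (2,4)(W), (6,3)(W), (6,2)(W) — all W, so L
(6,7): →(5,7)(W), (2,7)(W), (6,6)(W), (6,5)(W), (6,2)(W) — all W, so L
Every other cell has at least one move into one of the L cells above, so it is W.
L cells per row: a=0: 3, a=1: 3, a=2: 3, a=3: 3, a=4: 2, a=5: 3, a=6: 3; total 20.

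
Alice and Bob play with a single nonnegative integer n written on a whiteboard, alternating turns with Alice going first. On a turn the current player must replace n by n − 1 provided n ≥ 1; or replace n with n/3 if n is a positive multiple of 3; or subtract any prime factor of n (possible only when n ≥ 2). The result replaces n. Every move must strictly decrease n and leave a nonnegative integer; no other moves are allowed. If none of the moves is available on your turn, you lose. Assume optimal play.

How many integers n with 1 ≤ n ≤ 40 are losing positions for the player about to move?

Classify positions by backward induction: terminal positions (no move available) are L. From any other position, the mover wins iff some move reaches an L.
n=0: no move → L
n=1: reaches L-position 0 → W
n=2: reaches L-position 0 → W
n=3: reaches L-position 0 → W
n=4: only reaches 2(W), 3(W), all W → L
n=5: reaches L-position 0 → W
n=6: reaches L-position 4 → W
n=7: reaches L-position 0 → W
n=8: only reaches 6(W), 7(W), all W → L
n=9: reaches L-position 8 → W
n=10: reaches L-position 8 → W
n=11: reaches L-position 0 → W
n=12: reaches L-position 4 → W
n=13: reaches L-position 0 → W
n=14: only reaches 7(W), 12(W), 13(W), all W → L
n=15: reaches L-position 14 → W
n=16: reaches L-position 14 → W
n=17: reaches L-position 0 → W
n=18: only reaches 6(W), 15(W), 16(W), 17(W), all W → L
n=19: reaches L-position 0 → W
n=20: reaches L-position 18 → W
n=21: reaches L-position 14 → W
n=22: only reaches 11(W), 20(W), 21(W), all W → L
n=23: reaches L-position 0 → W
n=24: reaches L-position 8 → W
n=25: only reaches 20(W), 24(W), all W → L
n=26: reaches L-position 25 → W
n=27: only reaches 9(W), 24(W), 26(W), all W → L
n=28: reaches L-position 27 → W
n=29: reaches L-position 0 → W
n=30: reaches L-position 25 → W
n=31: reaches L-position 0 → W
n=32: only reaches 30(W), 31(W), all W → L
n=33: reaches L-position 22 → W
n=34: reaches L-position 32 → W
n=35: only reaches 28(W), 30(W), 34(W), all W → L
n=36: reaches L-position 35 → W
n=37: reaches L-position 0 → W
n=38: only reaches 19(W), 36(W), 37(W), all W → L
n=39: reaches L-position 38 → W
n=40: reaches L-position 35 → W
L entries with 1 ≤ n ≤ 40 (n=0 is outside the asked range and is not counted): n = 4, 8, 14, 18, 22, 25, 27, 32, 35, 38; that makes 10.

10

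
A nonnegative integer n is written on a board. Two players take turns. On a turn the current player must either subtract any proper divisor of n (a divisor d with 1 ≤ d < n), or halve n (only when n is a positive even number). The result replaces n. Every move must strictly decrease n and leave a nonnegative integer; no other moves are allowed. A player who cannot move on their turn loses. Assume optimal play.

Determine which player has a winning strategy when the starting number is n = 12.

The first player wins.

Use the standard recursion: the mover loses at a terminal position; elsewhere, the mover wins exactly when some move hands the opponent an L position.
n=0: no move → L
n=1: no move → L
n=2: →1(L), so W
n=3: →2(W) only, which is W, so L
n=4: →3(L), so W
n=5: →4(W) only, which is W, so L
n=6: →3(L), so W
n=7: →6(W) only, which is W, so L
n=8: →7(L), so W
n=9: →6(W), 8(W) — all W, so L
n=10: →5(L), so W
n=11: →10(W) only, which is W, so L
n=12: →9(L), so W
The starting position 12 is W: the player to move should move to 9, handing over an L position.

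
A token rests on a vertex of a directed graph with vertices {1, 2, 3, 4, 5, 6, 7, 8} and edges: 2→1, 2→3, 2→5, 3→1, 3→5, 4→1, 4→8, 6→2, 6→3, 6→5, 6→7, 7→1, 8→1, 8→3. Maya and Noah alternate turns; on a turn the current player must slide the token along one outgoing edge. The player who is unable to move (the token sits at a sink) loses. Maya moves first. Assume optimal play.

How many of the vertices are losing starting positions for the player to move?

Label each position W (a win for the player to move) or L (a loss). A position with no legal move is L; any other position is W exactly when some move reaches an L, and L when every move reaches a W.
Every edge goes from a vertex to one that appears earlier in the order 5, 1, 3, 8, 2, 4, 7, 6, so processing vertices in that order labels each vertex after all of its successors.
5: no outgoing edge → L
1: no outgoing edge → L
3: reaches L-position 1 → W
8: reaches L-position 1 → W
2: reaches L-position 1 → W
4: reaches L-position 1 → W
7: reaches L-position 1 → W
6: reaches L-position 5 → W
The L vertices are 1, 5; that is 2 in all.

2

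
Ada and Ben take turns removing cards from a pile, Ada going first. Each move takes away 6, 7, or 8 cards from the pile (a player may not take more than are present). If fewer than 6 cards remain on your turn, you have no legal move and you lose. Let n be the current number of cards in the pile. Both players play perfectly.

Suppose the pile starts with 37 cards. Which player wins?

Ada wins.

Label each position W (a win for the player to move) or L (a loss). A position with no legal move is L; any other position is W exactly when some move reaches an L, and L when every move reaches a W.
n=0: no move → L
n=1: no move → L
n=2: no move → L
n=3: no move → L
n=4: no move → L
n=5: no move → L
n=6: W (go to 0, an L position)
n=7: W (go to 1, an L position)
n=8: W (go to 2, an L position)
n=9: W (go to 3, an L position)
n=10: W (go to 4, an L position)
n=11: W (go to 5, an L position)
n=12: W (go to 5, an L position)
n=13: W (go to 5, an L position)
n=14: L (options 8(W), 7(W), 6(W) are all W)
n=15: L (options 9(W), 8(W), 7(W) are all W)
n=16: L (options 10(W), 9(W), 8(W) are all W)
n=17: L (options 11(W), 10(W), 9(W) are all W)
n=18: L (options 12(W), 11(W), 10(W) are all W)
n=19: L (options 13(W), 12(W), 11(W) are all W)
n=20: W (go to 14, an L position)
n=21: W (go to 15, an L position)
n=22: W (go to 16, an L position)
n=23: W (go to 17, an L position)
n=24: W (go to 18, an L position)
n=25: W (go to 19, an L position)
n=26: W (go to 19, an L position)
n=27: W (go to 19, an L position)
n=28: L (options 22(W), 21(W), 20(W) are all W)
n=29: L (options 23(W), 22(W), 21(W) are all W)
n=30: L (options 24(W), 23(W), 22(W) are all W)
n=31: L (options 25(W), 24(W), 23(W) are all W)
n=32: L (options 26(W), 25(W), 24(W) are all W)
n=33: L (options 27(W), 26(W), 25(W) are all W)
n=34: W (go to 28, an L position)
n=35: W (go to 29, an L position)
n=36: W (go to 30, an L position)
n=37: W (go to 31, an L position)
The starting position 37 is W: Ada should remove 6, leaving 31, handing over an L position.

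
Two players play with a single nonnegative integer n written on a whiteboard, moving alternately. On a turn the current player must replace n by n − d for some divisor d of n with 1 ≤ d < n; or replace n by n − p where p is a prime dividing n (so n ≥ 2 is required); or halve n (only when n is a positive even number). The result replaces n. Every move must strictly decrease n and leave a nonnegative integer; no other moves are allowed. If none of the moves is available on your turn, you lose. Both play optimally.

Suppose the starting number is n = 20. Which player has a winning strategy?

The second player wins.

Label each position W (a win for the player to move) or L (a loss). A position with no legal move is L; any other position is W exactly when some move reaches an L, and L when every move reaches a W.
n=0: no move → L
n=1: no move → L
n=2: →0(L), so W
n=3: →0(L), so W
n=4: →2(W), 3(W) — all W, so L
n=5: →0(L), so W
n=6: →4(L), so W
n=7: →0(L), so W
n=8: →4(L), so W
n=9: →6(W), 8(W) — all W, so L
n=10: →9(L), so W
n=11: →0(L), so W
n=12: →9(L), so W
n=13: →0(L), so W
n=14: →7(W), 12(W), 13(W) — all W, so L
n=15: →14(L), so W
n=16: →14(L), so W
n=17: →0(L), so W
n=18: →9(L), so W
n=19: →0(L), so W
n=20: →10(W), 15(W), 16(W), 18(W), 19(W) — all W, so L
The starting position 20 is L: whatever the player to move does, the opponent receives a W position.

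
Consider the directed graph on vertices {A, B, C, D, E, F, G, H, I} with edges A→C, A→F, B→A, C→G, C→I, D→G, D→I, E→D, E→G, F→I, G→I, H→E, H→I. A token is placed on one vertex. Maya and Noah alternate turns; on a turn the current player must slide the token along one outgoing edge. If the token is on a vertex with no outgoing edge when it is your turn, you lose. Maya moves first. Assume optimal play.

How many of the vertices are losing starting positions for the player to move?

3

Compute win/loss labels from the base case upward. A position with no move is L. Any other position is W if it can reach an L in one move, else L.
Every edge goes from a vertex to one that appears earlier in the order I, G, D, F, E, C, H, A, B, so processing vertices in that order labels each vertex after all of its successors.
I: no outgoing edge → L
G: can move to I, which is L ⇒ W
D: can move to I, which is L ⇒ W
F: can move to I, which is L ⇒ W
E: moves to D(W), G(W); every one is W ⇒ L
C: can move to I, which is L ⇒ W
H: can move to E, which is L ⇒ W
A: moves to C(W), F(W); every one is W ⇒ L
B: can move to A, which is L ⇒ W
The L vertices are A, E, I; that is 3 in all.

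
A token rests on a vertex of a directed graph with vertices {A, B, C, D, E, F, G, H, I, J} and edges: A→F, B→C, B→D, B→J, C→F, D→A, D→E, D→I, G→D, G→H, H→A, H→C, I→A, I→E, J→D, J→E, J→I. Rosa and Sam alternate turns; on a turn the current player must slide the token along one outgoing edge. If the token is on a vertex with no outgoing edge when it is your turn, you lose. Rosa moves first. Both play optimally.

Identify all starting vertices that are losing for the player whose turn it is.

B, E, F, H

Label each position W (a win for the player to move) or L (a loss). A position with no legal move is L; any other position is W exactly when some move reaches an L, and L when every move reaches a W.
Every edge goes from a vertex to one that appears earlier in the order E, F, A, I, D, C, H, J, B, G, so processing vertices in that order labels each vertex after all of its successors.
E: no outgoing edge → L
F: no outgoing edge → L
A: can move to F, which is L ⇒ W
I: can move to E, which is L ⇒ W
D: can move to E, which is L ⇒ W
C: can move to F, which is L ⇒ W
H: moves to C(W), A(W); every one is W ⇒ L
J: can move to E, which is L ⇒ W
B: moves to J(W), C(W), D(W); every one is W ⇒ L
G: can move to H, which is L ⇒ W
Reading off the rows marked L gives the requested list; there are 4 such vertices.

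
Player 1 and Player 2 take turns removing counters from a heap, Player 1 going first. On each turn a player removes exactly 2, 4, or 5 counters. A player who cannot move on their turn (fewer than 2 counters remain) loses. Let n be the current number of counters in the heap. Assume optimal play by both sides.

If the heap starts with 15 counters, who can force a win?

Classify positions by backward induction: terminal positions (no move available) are L. From any other position, the mover wins iff some move reaches an L.
n=0: no move → L
n=1: no move → L
n=2: reaches L-position 0 → W
n=3: reaches L-position 1 → W
n=4: reaches L-position 0 → W
n=5: reaches L-position 1 → W
n=6: reaches L-position 1 → W
n=7: only reaches 5(W), 3(W), 2(W), all W → L
n=8: only reaches 6(W), 4(W), 3(W), all W → L
n=9: reaches L-position 7 → W
n=10: reaches L-position 8 → W
n=11: reaches L-position 7 → W
n=12: reaches L-position 8 → W
n=13: reaches L-position 8 → W
n=14: only reaches 12(W), 10(W), 9(W), all W → L
n=15: only reaches 13(W), 11(W), 10(W), all W → L
Every move from 15 reaches a W position, so the mover loses.

Player 2 wins.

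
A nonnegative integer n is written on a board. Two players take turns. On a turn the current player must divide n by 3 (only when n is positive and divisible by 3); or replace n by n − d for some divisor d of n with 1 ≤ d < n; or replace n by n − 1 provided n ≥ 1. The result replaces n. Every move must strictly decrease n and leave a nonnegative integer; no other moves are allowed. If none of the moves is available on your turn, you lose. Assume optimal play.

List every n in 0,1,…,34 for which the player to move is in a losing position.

Build the W/L table. Terminal = L. A non-terminal position is W if it has a move to some L; otherwise it is L.
n=0: no move → L
n=1: can move to 0, which is L ⇒ W
n=2: the only move is to 1(W), a W ⇒ L
n=3: can move to 2, which is L ⇒ W
n=4: can move to 2, which is L ⇒ W
n=5: the only move is to 4(W), a W ⇒ L
n=6: can move to 2, which is L ⇒ W
n=7: the only move is to 6(W), a W ⇒ L
n=8: can move to 7, which is L ⇒ W
n=9: moves to 3(W), 6(W), 8(W); every one is W ⇒ L
n=10: can move to 5, which is L ⇒ W
n=11: the only move is to 10(W), a W ⇒ L
n=12: can move to 9, which is L ⇒ W
n=13: the only move is to 12(W), a W ⇒ L
n=14: can move to 7, which is L ⇒ W
n=15: can move to 5, which is L ⇒ W
n=16: moves to 8(W), 12(W), 14(W), 15(W); every one is W ⇒ L
n=17: can move to 16, which is L ⇒ W
n=18: can move to 9, which is L ⇒ W
n=19: the only move is to 18(W), a W ⇒ L
n=20: can move to 16, which is L ⇒ W
n=21: can move to 7, which is L ⇒ W
n=22: can move to 11, which is L ⇒ W
n=23: the only move is to 22(W), a W ⇒ L
n=24: can move to 16, which is L ⇒ W
n=25: moves to 20(W), 24(W); every one is W ⇒ L
n=26: can move to 13, which is L ⇒ W
n=27: can move to 9, which is L ⇒ W
n=28: moves to 14(W), 21(W), 24(W), 26(W), 27(W); every one is W ⇒ L
n=29: can move to 28, which is L ⇒ W
n=30: can move to 25, which is L ⇒ W
n=31: the only move is to 30(W), a W ⇒ L
n=32: can move to 16, which is L ⇒ W
n=33: can move to 11, which is L ⇒ W
n=34: moves to 17(W), 32(W), 33(W); every one is W ⇒ L
The losing starting values of n are exactly the entries labelled L in this table (14 of them).

0, 2, 5, 7, 9, 11, 13, 16, 19, 23, 25, 28, 31, 34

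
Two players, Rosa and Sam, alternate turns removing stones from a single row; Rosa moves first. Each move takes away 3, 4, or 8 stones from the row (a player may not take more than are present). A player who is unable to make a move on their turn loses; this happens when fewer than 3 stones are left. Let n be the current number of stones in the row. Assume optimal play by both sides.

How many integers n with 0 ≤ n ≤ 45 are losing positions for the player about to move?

Positions with no move are L. A position that does have a move is losing for the player to move precisely when every available move leads to a winning position for the opponent. Fill in the labels:
n=0: no move → L
n=1: no move → L
n=2: no move → L
n=3: →0(L), so W
n=4: →1(L), so W
n=5: →2(L), so W
n=6: →2(L), so W
n=7: →4(W), 3(W) — all W, so L
n=8: →0(L), so W
n=9: →1(L), so W
n=10: →7(L), so W
n=11: →7(L), so W
n=12: →9(W), 8(W), 4(W) — all W, so L
n=13: →10(W), 9(W), 5(W) — all W, so L
n=14: →11(W), 10(W), 6(W) — all W, so L
n=15: →12(L), so W
n=16: →13(L), so W
n=17: →14(L), so W
n=18: →14(L), so W
n=19: →16(W), 15(W), 11(W) — all W, so L
n=20: →12(L), so W
n=21: →13(L), so W
n=22: →19(L), so W
n=23: →19(L), so W
n=24: →21(W), 20(W), 16(W) — all W, so L
n=25: →22(W), 21(W), 17(W) — all W, so L
n=26: →23(W), 22(W), 18(W) — all W, so L
n=27: →24(L), so W
n=28: →25(L), so W
n=29: →26(L), so W
n=30: →26(L), so W
n=31: →28(W), 27(W), 23(W) — all W, so L
n=32: →24(L), so W
n=33: →25(L), so W
n=34: →31(L), so W
n=35: →31(L), so W
n=36: →33(W), 32(W), 28(W) — all W, so L
n=37: →34(W), 33(W), 29(W) — all W, so L
n=38: →35(W), 34(W), 30(W) — all W, so L
n=39: →36(L), so W
n=40: →37(L), so W
n=41: →38(L), so W
n=42: →38(L), so W
n=43: →40(W), 39(W), 35(W) — all W, so L
n=44: →36(L), so W
n=45: →37(L), so W
L entries with 0 ≤ n ≤ 45: n = 0, 1, 2, 7, 12, 13, 14, 19, 24, 25, 26, 31, 36, 37, 38, 43; that makes 16.

16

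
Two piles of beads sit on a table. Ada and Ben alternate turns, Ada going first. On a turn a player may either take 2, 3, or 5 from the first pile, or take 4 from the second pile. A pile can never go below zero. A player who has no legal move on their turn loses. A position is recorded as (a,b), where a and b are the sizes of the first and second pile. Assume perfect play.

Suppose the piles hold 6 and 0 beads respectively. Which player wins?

Use the standard recursion: the mover loses at a terminal position; elsewhere, the mover wins exactly when some move hands the opponent an L position.
No move ever increases a pile, so every position that can arise here has a ≤ 6 and b ≤ 0; it is enough to label the cells with 0 ≤ a ≤ 6 and 0 ≤ b ≤ 0.
Every move lowers a or b (never raises either), so fill the grid row by row in increasing a, and left to right within a row: each cell's successors are then already labelled.
      b=0
a=0:    L
a=1:    L
a=2:    W
a=3:    W
a=4:    W
a=5:    W
a=6:    W
Cells with no legal move (terminal, hence L): (0,0), (1,0).
Every other cell has at least one move into one of the L cells above, so it is W.
The starting position (6,0) is W: Ada should move to (1,0), handing over an L position.

Ada wins.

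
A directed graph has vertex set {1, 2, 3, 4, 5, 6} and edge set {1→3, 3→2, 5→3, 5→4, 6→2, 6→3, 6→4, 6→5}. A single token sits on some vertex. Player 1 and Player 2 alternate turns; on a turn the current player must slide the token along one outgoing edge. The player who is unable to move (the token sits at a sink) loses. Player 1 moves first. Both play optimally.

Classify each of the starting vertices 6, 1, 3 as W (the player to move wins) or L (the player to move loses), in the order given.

Positions with no move are L. A position that does have a move is losing for the player to move precisely when every available move leads to a winning position for the opponent. Fill in the labels:
Every edge goes from a vertex to one that appears earlier in the order 4, 2, 3, 5, 6, 1, so processing vertices in that order labels each vertex after all of its successors.
4: no outgoing edge → L
2: no outgoing edge → L
3: W (go to 2, an L position)
5: W (go to 4, an L position)
6: W (go to 2, an L position)
1: L (sole option 3(W) is W)

6: W, 1: L, 3: W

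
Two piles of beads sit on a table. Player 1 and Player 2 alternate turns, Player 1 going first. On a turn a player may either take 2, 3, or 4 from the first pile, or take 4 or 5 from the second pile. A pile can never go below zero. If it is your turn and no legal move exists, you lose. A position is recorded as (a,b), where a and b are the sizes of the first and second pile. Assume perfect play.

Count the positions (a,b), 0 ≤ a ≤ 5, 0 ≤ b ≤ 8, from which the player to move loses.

18

Compute win/loss labels from the base case upward. A position with no move is L. Any other position is W if it can reach an L in one move, else L.
Every move lowers a or b (never raises either), so fill the grid row by row in increasing a, and left to right within a row: each cell's successors are then already labelled.
      b=0  b=1  b=2  b=3  b=4  b=5  b=6  b=7  b=8
a=0:    L    L    L    L    W    W    W    W    W
a=1:    L    L    L    L    W    W    W    W    W
a=2:    W    W    W    W    L    L    L    L    W
a=3:    W    W    W    W    L    L    L    L    W
a=4:    W    W    W    W    W    W    W    W    L
a=5:    W    W    W    W    W    W    W    W    L
Cells with no legal move (terminal, hence L): (0,0), (0,1), (0,2), (0,3), (1,0), (1,1), (1,2), (1,3).
The remaining L cells, each justified by listing all of its moves:
(2,4): L (options (0,4)(W), (2,0)(W) are all W)
(2,5): L (options (0,5)(W), (2,1)(W), (2,0)(W) are all W)
(2,6): L (options (0,6)(W), (2,2)(W), (2,1)(W) are all W)
(2,7): L (options (0,7)(W), (2,3)(W), (2,2)(W) are all W)
(3,4): L (options (1,4)(W), (0,4)(W), (3,0)(W) are all W)
(3,5): L (options (1,5)(W), (0,5)(W), (3,1)(W), (3,0)(W) are all W)
(3,6): L (options (1,6)(W), (0,6)(W), (3,2)(W), (3,1)(W) are all W)
(3,7): L (options (1,7)(W), (0,7)(W), (3,3)(W), (3,2)(W) are all W)
(4,8): L (options (2,8)(W), (1,8)(W), (0,8)(W), (4,4)(W), (4,3)(W) are all W)
(5,8): L (options (3,8)(W), (2,8)(W), (1,8)(W), (5,4)(W), (5,3)(W) are all W)
Every other cell has at least one move into one of the L cells above, so it is W.
L cells per row: a=0: 4, a=1: 4, a=2: 4, a=3: 4, a=4: 1, a=5: 1; total 18.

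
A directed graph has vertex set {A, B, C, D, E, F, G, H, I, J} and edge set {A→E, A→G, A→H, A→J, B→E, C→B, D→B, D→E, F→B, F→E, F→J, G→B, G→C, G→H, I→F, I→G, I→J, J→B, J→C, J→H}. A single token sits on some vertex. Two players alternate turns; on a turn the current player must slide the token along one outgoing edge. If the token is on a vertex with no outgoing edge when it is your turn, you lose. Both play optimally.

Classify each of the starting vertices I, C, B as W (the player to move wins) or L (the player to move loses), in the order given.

Label each position W (a win for the player to move) or L (a loss). A position with no legal move is L; any other position is W exactly when some move reaches an L, and L when every move reaches a W.
Every edge goes from a vertex to one that appears earlier in the order H, E, B, C, G, D, J, A, F, I, so processing vertices in that order labels each vertex after all of its successors.
H: no outgoing edge → L
E: no outgoing edge → L
B: →E(L), so W
C: →B(W) only, which is W, so L
G: →C(L), so W
D: →E(L), so W
J: →C(L), so W
A: →E(L), so W
F: →E(L), so W
I: →F(W), J(W), G(W) — all W, so L

I: L, C: L, B: W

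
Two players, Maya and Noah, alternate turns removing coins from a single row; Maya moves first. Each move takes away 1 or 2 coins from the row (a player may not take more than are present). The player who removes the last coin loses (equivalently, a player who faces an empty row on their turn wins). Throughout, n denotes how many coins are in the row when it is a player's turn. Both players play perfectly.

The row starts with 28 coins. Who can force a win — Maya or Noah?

Use the standard recursion: the mover wins at a terminal position; elsewhere, the mover wins exactly when some move hands the opponent an L position.
n=0: no move; the opponent has just taken the last coin and therefore loses → W
n=1: only reaches 0(W), which is W → L
n=2: reaches L-position 1 → W
n=3: reaches L-position 1 → W
n=4: only reaches 3(W), 2(W), all W → L
n=5: reaches L-position 4 → W
n=6: reaches L-position 4 → W
n=7: only reaches 6(W), 5(W), all W → L
n=8: reaches L-position 7 → W
n=9: reaches L-position 7 → W
n=10: only reaches 9(W), 8(W), all W → L
n=11: reaches L-position 10 → W
n=12: reaches L-position 10 → W
n=13: only reaches 12(W), 11(W), all W → L
n=14: reaches L-position 13 → W
n=15: reaches L-position 13 → W
n=16: only reaches 15(W), 14(W), all W → L
n=17: reaches L-position 16 → W
n=18: reaches L-position 16 → W
n=19: only reaches 18(W), 17(W), all W → L
n=20: reaches L-position 19 → W
n=21: reaches L-position 19 → W
n=22: only reaches 21(W), 20(W), all W → L
n=23: reaches L-position 22 → W
n=24: reaches L-position 22 → W
n=25: only reaches 24(W), 23(W), all W → L
n=26: reaches L-position 25 → W
n=27: reaches L-position 25 → W
n=28: only reaches 27(W), 26(W), all W → L
Every move from 28 reaches a W position, so the mover loses.

Noah wins.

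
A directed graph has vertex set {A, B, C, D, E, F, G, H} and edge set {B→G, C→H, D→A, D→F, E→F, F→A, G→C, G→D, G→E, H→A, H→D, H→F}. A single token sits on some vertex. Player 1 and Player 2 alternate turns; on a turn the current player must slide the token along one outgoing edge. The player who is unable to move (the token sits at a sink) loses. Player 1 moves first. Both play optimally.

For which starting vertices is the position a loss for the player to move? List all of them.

A, B, C, E

Use the standard recursion: the mover loses at a terminal position; elsewhere, the mover wins exactly when some move hands the opponent an L position.
Every edge goes from a vertex to one that appears earlier in the order A, F, D, H, E, C, G, B, so processing vertices in that order labels each vertex after all of its successors.
A: no outgoing edge → L
F: can move to A, which is L ⇒ W
D: can move to A, which is L ⇒ W
H: can move to A, which is L ⇒ W
E: the only move is to F(W), a W ⇒ L
C: the only move is to H(W), a W ⇒ L
G: can move to C, which is L ⇒ W
B: the only move is to G(W), a W ⇒ L
The losing starting vertices are exactly the entries labelled L in this table (4 of them).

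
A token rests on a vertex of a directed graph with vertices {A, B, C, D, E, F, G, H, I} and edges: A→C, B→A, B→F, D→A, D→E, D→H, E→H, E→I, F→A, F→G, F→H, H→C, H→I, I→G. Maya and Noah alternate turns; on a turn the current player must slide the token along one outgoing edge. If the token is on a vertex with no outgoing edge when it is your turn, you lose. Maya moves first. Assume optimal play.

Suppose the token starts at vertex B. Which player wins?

Noah wins.

Build the W/L table. Terminal = L. A non-terminal position is W if it has a move to some L; otherwise it is L.
Every edge goes from a vertex to one that appears earlier in the order G, C, A, I, H, F, B, E, D, so processing vertices in that order labels each vertex after all of its successors.
G: no outgoing edge → L
C: no outgoing edge → L
A: can move to C, which is L ⇒ W
I: can move to G, which is L ⇒ W
H: can move to C, which is L ⇒ W
F: can move to G, which is L ⇒ W
B: moves to F(W), A(W); every one is W ⇒ L
E: moves to H(W), I(W); every one is W ⇒ L
D: can move to E, which is L ⇒ W
Every move from B reaches a W position, so the mover loses.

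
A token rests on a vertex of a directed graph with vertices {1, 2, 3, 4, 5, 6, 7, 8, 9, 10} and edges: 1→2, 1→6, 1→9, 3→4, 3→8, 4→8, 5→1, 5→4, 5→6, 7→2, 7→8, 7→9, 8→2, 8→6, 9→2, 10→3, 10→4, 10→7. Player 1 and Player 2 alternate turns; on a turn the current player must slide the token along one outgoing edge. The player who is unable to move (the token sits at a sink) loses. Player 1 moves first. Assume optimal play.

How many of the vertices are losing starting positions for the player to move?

Use the standard recursion: the mover loses at a terminal position; elsewhere, the mover wins exactly when some move hands the opponent an L position.
Every edge goes from a vertex to one that appears earlier in the order 2, 6, 8, 9, 1, 4, 7, 5, 3, 10, so processing vertices in that order labels each vertex after all of its successors.
2: no outgoing edge → L
6: no outgoing edge → L
8: W (go to 6, an L position)
9: W (go to 2, an L position)
1: W (go to 6, an L position)
4: L (sole option 8(W) is W)
7: W (go to 2, an L position)
5: W (go to 4, an L position)
3: W (go to 4, an L position)
10: W (go to 4, an L position)
The L vertices are 2, 4, 6; that is 3 in all.

3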